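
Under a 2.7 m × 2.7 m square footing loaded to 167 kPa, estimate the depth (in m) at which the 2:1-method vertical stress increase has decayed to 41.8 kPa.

2:1 spreading — at depth z the loaded area has grown by z in each plan dimension:
qB²/(B+z)² = Δσ_z ⇒ z = B(√(q/Δσ_z) − 1) = 2.7×(√(167/41.8) − 1) = 2.697 m

z ≈ 2.7 m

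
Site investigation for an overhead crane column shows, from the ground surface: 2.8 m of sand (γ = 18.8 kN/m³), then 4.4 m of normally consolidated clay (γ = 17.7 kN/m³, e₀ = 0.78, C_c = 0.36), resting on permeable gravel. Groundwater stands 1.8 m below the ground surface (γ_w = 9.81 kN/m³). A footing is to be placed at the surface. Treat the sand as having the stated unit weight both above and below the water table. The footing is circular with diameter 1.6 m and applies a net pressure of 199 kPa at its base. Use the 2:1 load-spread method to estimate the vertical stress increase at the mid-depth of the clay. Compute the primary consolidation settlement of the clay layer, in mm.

Mid-depth of clay below the ground surface: z = 2.8 + 4.4/2 = 5 m.
Total vertical stress at mid-clay: σ_v = 18.8×2.8 + 17.7×2.2 = 91.58 kPa.
Pore pressure: u = 9.81×(5 − 1.8) = 31.392 kPa.
Initial effective stress: σ'_0 = σ_v − u = 91.58 − 31.392 = 60.188 kPa.
Stress increase at mid-clay by the 2:1 spreading method:
Δσ ≈ qD²/(D+z)² = 199×1.6²/(1.6+5)² = 11.695 kPa
Final effective stress: σ'_f = σ'_0 + Δσ = 60.188 + 11.695 = 71.883 kPa.
Normally consolidated clay, so the full stress increment lies on the virgin compression line:
S_c = C_c·H/(1+e₀)·log₁₀(σ'_f/σ'_0) = 0.36×4.4/(1+0.78)×log₁₀(71.883/60.188)
    = 0.88989 × 0.077116 = 0.06862 m

S_c ≈ 68.6 mm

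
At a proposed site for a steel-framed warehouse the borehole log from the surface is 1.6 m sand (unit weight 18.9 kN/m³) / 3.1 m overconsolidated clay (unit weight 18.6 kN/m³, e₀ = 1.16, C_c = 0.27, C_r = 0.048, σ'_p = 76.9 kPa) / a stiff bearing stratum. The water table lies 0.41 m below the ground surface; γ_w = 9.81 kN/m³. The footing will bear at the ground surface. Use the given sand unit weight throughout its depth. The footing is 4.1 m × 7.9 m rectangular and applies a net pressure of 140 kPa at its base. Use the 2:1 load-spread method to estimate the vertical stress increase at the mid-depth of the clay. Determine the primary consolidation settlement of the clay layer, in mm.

Mid-depth of clay below the ground surface: z = 1.6 + 3.1/2 = 3.15 m.
Total vertical stress at mid-clay: σ_v = 18.9×1.6 + 18.6×1.55 = 59.07 kPa.
Pore pressure: u = 9.81×(3.15 − 0.41) = 26.879 kPa.
Initial effective stress: σ'_0 = σ_v − u = 59.07 − 26.879 = 32.191 kPa.
Stress increase at mid-clay by the 2:1 spreading method:
Δσ = qBL/((B+z)(L+z)) = 140×4.1×7.9/((4.1+3.15)(7.9+3.15)) = 56.603 kPa
Final effective stress: σ'_f = 32.191 + 56.603 = 88.794 kPa.
σ'_f = 88.794 > σ'_p = 76.9 kPa, so the stress path crosses the preconsolidation pressure — recompression up to σ'_p, then virgin compression beyond:
S_c = H/(1+e₀)·[C_r·log₁₀(σ'_p/σ'_0) + C_c·log₁₀(σ'_f/σ'_p)]
    = 3.1/2.16 × [0.048×log₁₀(76.9/32.191) + 0.27×log₁₀(88.794/76.9)]
    = 1.4352 × [0.018153 + 0.016863] = 0.05025 m

S_c ≈ 50.3 mm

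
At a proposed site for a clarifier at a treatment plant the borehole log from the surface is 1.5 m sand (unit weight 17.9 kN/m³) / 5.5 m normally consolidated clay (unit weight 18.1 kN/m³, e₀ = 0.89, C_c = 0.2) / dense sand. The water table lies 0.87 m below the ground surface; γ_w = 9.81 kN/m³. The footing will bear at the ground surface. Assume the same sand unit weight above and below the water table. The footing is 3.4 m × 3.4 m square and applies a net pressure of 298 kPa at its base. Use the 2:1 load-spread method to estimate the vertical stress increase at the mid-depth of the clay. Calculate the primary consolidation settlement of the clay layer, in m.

S_c ≈ 0.216 m

Mid-depth of clay below the ground surface: z = 1.5 + 5.5/2 = 4.25 m.
Total vertical stress at mid-clay: σ_v = 17.9×1.5 + 18.1×2.75 = 76.625 kPa.
Pore pressure: u = 9.81×(4.25 − 0.87) = 33.158 kPa.
Initial effective stress: σ'_0 = σ_v − u = 76.625 − 33.158 = 43.467 kPa.
Stress increase at mid-clay by the 2:1 spreading method:
Δσ = qBL/((B+z)(L+z)) = 298×3.4×3.4/((3.4+4.25)(3.4+4.25)) = 58.864 kPa
Final effective stress: σ'_f = σ'_0 + Δσ = 43.467 + 58.864 = 102.33 kPa.
Normally consolidated clay, so the full stress increment lies on the virgin compression line:
S_c = C_c·H/(1+e₀)·log₁₀(σ'_f/σ'_0) = 0.2×5.5/(1+0.89)×log₁₀(102.33/43.467)
    = 0.58201 × 0.37184 = 0.2164 m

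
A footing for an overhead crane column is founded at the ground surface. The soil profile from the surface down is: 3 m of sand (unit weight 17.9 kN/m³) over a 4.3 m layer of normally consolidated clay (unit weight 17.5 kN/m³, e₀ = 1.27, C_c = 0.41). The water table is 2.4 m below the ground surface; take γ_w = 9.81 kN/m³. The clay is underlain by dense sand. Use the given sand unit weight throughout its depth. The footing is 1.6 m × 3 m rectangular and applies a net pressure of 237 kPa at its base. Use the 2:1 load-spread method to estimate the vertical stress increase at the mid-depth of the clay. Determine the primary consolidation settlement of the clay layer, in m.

Mid-depth of clay below the ground surface: z = 3 + 4.3/2 = 5.15 m.
Total vertical stress at mid-clay: σ_v = 17.9×3 + 17.5×2.15 = 91.325 kPa.
Pore pressure: u = 9.81×(5.15 − 2.4) = 26.978 kPa.
Initial effective stress: σ'_0 = σ_v − u = 91.325 − 26.978 = 64.347 kPa.
Stress increase at mid-clay by the 2:1 spreading method:
Δσ = qBL/((B+z)(L+z)) = 237×1.6×3/((1.6+5.15)(3+5.15)) = 20.679 kPa
Final effective stress: σ'_f = σ'_0 + Δσ = 64.347 + 20.679 = 85.026 kPa.
Normally consolidated clay, so the full stress increment lies on the virgin compression line:
S_c = C_c·H/(1+e₀)·log₁₀(σ'_f/σ'_0) = 0.41×4.3/(1+1.27)×log₁₀(85.026/64.347)
    = 0.77665 × 0.12102 = 0.09399 m

S_c ≈ 0.094 m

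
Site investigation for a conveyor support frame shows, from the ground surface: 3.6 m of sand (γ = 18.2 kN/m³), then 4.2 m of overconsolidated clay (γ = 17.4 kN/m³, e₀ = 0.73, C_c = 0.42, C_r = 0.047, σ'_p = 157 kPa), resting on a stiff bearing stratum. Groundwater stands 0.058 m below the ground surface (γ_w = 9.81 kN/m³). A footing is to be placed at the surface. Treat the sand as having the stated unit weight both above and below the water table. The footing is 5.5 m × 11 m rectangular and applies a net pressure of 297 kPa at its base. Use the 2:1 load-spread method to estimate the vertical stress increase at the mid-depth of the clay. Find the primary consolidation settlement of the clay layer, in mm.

S_c ≈ 55.4 mm

Mid-depth of clay below the ground surface: z = 3.6 + 4.2/2 = 5.7 m.
Total vertical stress at mid-clay: σ_v = 18.2×3.6 + 17.4×2.1 = 102.06 kPa.
Pore pressure: u = 9.81×(5.7 − 0.058) = 55.348 kPa.
Initial effective stress: σ'_0 = σ_v − u = 102.06 − 55.348 = 46.712 kPa.
Stress increase at mid-clay by the 2:1 spreading method:
Δσ = qBL/((B+z)(L+z)) = 297×5.5×11/((5.5+5.7)(11+5.7)) = 96.068 kPa
Final effective stress: σ'_f = 46.712 + 96.068 = 142.78 kPa.
σ'_f = 142.78 ≤ σ'_p = 157 kPa, so the clay remains overconsolidated and only the recompression index applies:
S_c = C_r·H/(1+e₀)·log₁₀(σ'_f/σ'_0) = 0.047×4.2/1.73×log₁₀(142.78/46.712)
    = 0.1141 × 0.48524 = 0.05537 m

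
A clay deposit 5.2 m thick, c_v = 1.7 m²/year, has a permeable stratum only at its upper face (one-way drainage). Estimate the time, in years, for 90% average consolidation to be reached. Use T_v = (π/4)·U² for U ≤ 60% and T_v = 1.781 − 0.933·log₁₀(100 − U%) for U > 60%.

Drainage path length: H_d = H = 5.2 m (single drainage).
U > 60%: T_v = 1.781 − 0.933·log₁₀(100 − 90) = 0.848.
t = T_v·H_d²/c_v = 0.848×5.2²/1.7 = 13.49 years.

t ≈ 13.5 years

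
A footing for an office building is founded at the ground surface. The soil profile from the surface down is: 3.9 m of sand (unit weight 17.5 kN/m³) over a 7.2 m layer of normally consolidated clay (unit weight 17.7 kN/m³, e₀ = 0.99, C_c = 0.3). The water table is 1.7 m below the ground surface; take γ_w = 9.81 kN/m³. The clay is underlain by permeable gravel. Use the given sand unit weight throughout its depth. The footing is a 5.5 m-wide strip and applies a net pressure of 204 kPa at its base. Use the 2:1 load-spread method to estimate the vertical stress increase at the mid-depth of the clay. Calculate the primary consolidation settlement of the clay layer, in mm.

S_c ≈ 361 mm

Mid-depth of clay below the ground surface: z = 3.9 + 7.2/2 = 7.5 m.
Total vertical stress at mid-clay: σ_v = 17.5×3.9 + 17.7×3.6 = 131.97 kPa.
Pore pressure: u = 9.81×(7.5 − 1.7) = 56.898 kPa.
Initial effective stress: σ'_0 = σ_v − u = 131.97 − 56.898 = 75.072 kPa.
Stress increase at mid-clay by the 2:1 spreading method:
Δσ = qB/(B+z) = 204×5.5/(5.5+7.5) = 86.308 kPa
Final effective stress: σ'_f = σ'_0 + Δσ = 75.072 + 86.308 = 161.38 kPa.
Normally consolidated clay, so the full stress increment lies on the virgin compression line:
S_c = C_c·H/(1+e₀)·log₁₀(σ'_f/σ'_0) = 0.3×7.2/(1+0.99)×log₁₀(161.38/75.072)
    = 1.0854 × 0.33237 = 0.3608 m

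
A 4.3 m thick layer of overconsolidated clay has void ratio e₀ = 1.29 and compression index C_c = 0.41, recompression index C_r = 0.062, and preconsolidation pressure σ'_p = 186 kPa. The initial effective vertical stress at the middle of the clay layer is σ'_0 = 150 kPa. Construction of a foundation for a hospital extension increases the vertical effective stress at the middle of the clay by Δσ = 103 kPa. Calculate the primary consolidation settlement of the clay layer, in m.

S_c ≈ 0.114 m

Final effective stress: σ'_f = 150 + 103 = 253 kPa.
σ'_f = 253 > σ'_p = 186 kPa, so the stress path crosses the preconsolidation pressure — recompression up to σ'_p, then virgin compression beyond:
S_c = H/(1+e₀)·[C_r·log₁₀(σ'_p/σ'_0) + C_c·log₁₀(σ'_f/σ'_p)]
    = 4.3/2.29 × [0.062×log₁₀(186/150) + 0.41×log₁₀(253/186)]
    = 1.8777 × [0.0057921 + 0.054779] = 0.1137 m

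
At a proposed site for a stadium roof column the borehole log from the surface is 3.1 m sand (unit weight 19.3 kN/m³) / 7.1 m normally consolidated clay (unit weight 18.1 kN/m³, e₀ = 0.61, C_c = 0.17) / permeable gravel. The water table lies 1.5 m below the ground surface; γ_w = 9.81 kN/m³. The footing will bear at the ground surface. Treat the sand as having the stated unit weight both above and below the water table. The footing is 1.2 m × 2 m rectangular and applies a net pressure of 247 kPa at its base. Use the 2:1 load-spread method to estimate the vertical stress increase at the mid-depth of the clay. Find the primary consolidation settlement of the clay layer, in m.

Mid-depth of clay below the ground surface: z = 3.1 + 7.1/2 = 6.65 m.
Total vertical stress at mid-clay: σ_v = 19.3×3.1 + 18.1×3.55 = 124.09 kPa.
Pore pressure: u = 9.81×(6.65 − 1.5) = 50.522 kPa.
Initial effective stress: σ'_0 = σ_v − u = 124.09 − 50.522 = 73.568 kPa.
Stress increase at mid-clay by the 2:1 spreading method:
Δσ = qBL/((B+z)(L+z)) = 247×1.2×2/((1.2+6.65)(2+6.65)) = 8.7302 kPa
Final effective stress: σ'_f = σ'_0 + Δσ = 73.568 + 8.7302 = 82.298 kPa.
Normally consolidated clay, so the full stress increment lies on the virgin compression line:
S_c = C_c·H/(1+e₀)·log₁₀(σ'_f/σ'_0) = 0.17×7.1/(1+0.61)×log₁₀(82.298/73.568)
    = 0.74969 × 0.0487 = 0.03651 m

S_c ≈ 0.0365 m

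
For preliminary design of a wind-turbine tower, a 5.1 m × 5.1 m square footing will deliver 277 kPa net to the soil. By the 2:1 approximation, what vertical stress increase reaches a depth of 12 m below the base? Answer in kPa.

By the 2:1 method the load spreads at 1 horizontal : 2 vertical, so at depth z the loaded area has grown by z in each plan dimension:
Δσ = qBL/((B+z)(L+z)) = 277×5.1×5.1/((5.1+12)(5.1+12)) = 24.639 kPa

Δσ_z ≈ 24.6 kPa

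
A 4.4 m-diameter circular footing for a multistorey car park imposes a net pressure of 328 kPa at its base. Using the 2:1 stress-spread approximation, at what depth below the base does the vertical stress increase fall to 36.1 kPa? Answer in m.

2:1 spreading — at depth z the loaded area has grown by z in each plan dimension:
qD²/(D+z)² = Δσ_z ⇒ z = D(√(q/Δσ_z) − 1) = 4.4×(√(328/36.1) − 1) = 8.863 m

z ≈ 8.86 m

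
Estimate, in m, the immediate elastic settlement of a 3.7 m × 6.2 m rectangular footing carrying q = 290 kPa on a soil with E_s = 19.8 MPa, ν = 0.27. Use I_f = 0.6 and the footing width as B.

Immediate (elastic) settlement: S_e = q·B·(1−ν²)/E_s · I_f.
E_s = 19.8 MPa = 19800 kPa.
S_e = 290 × 3.7 × (1 − 0.27²) / 19800 × 0.6
    = 290 × 3.7 × 0.9271 / 19800 × 0.6
    = 0.03014 m

S_e ≈ 0.0301 m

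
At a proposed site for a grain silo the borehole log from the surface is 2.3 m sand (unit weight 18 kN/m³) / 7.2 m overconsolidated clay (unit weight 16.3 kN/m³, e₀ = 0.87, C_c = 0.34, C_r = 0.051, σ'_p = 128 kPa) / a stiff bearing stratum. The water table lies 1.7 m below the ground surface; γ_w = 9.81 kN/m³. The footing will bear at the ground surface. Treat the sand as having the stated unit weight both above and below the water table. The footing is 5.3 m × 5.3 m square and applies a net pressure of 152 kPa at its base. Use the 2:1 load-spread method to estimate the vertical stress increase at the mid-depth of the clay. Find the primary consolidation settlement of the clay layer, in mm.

S_c ≈ 38.9 mm

Mid-depth of clay below the ground surface: z = 2.3 + 7.2/2 = 5.9 m.
Total vertical stress at mid-clay: σ_v = 18×2.3 + 16.3×3.6 = 100.08 kPa.
Pore pressure: u = 9.81×(5.9 − 1.7) = 41.202 kPa.
Initial effective stress: σ'_0 = σ_v − u = 100.08 − 41.202 = 58.878 kPa.
Stress increase at mid-clay by the 2:1 spreading method:
Δσ = qBL/((B+z)(L+z)) = 152×5.3×5.3/((5.3+5.9)(5.3+5.9)) = 34.038 kPa
Final effective stress: σ'_f = 58.878 + 34.038 = 92.916 kPa.
σ'_f = 92.916 ≤ σ'_p = 128 kPa, so the clay remains overconsolidated and only the recompression index applies:
S_c = C_r·H/(1+e₀)·log₁₀(σ'_f/σ'_0) = 0.051×7.2/1.87×log₁₀(92.916/58.878)
    = 0.19637 × 0.19814 = 0.03891 m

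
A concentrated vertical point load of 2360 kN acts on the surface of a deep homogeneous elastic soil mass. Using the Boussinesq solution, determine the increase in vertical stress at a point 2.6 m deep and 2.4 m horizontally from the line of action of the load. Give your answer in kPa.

Boussinesq vertical stress below a point load on an elastic half-space:
Δσ_z = 3P/(2πz²) · [1 + (r/z)²]^(−5/2)
r/z = 2.4/2.6 = 0.92308; [1+(r/z)²]^(−5/2) = 0.21422.
Δσ_z = 3×2360/(2π×2.6²) × 0.21422 = 166.69 × 0.21422 = 35.71 kPa

Δσ_z ≈ 35.7 kPa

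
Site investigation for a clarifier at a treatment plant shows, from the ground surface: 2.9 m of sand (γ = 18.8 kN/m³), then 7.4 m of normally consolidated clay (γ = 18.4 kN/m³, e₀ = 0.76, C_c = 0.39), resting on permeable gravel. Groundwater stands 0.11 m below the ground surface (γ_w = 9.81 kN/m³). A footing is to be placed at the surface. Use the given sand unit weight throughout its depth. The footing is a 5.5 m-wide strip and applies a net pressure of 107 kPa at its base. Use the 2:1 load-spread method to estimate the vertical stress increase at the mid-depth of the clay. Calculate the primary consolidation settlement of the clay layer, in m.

S_c ≈ 0.429 m

Mid-depth of clay below the ground surface: z = 2.9 + 7.4/2 = 6.6 m.
Total vertical stress at mid-clay: σ_v = 18.8×2.9 + 18.4×3.7 = 122.6 kPa.
Pore pressure: u = 9.81×(6.6 − 0.11) = 63.667 kPa.
Initial effective stress: σ'_0 = σ_v − u = 122.6 − 63.667 = 58.933 kPa.
Stress increase at mid-clay by the 2:1 spreading method:
Δσ = qB/(B+z) = 107×5.5/(5.5+6.6) = 48.636 kPa
Final effective stress: σ'_f = σ'_0 + Δσ = 58.933 + 48.636 = 107.57 kPa.
Normally consolidated clay, so the full stress increment lies on the virgin compression line:
S_c = C_c·H/(1+e₀)·log₁₀(σ'_f/σ'_0) = 0.39×7.4/(1+0.76)×log₁₀(107.57/58.933)
    = 1.6398 × 0.26133 = 0.4285 m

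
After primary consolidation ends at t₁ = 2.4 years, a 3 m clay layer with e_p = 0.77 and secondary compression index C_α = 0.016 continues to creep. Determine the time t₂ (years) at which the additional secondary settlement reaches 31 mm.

t₂ ≈ 33.4 years

S_s = C_α·H/(1+e_p)·log₁₀(t₂/t₁) ⇒ log₁₀(t₂/t₁) = S_s·(1+e_p)/(C_α·H).
log₁₀(t₂/t₁) = 0.031 × (1+0.77) / (0.016×3) = 1.143
t₂ = t₁ × 10^1.143 = 2.4 × 13.9 = 33.37 years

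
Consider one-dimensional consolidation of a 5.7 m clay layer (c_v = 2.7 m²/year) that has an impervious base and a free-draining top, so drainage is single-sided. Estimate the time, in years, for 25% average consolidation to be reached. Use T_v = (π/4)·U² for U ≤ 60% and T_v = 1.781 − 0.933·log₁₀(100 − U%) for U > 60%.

t ≈ 0.591 years

Drainage path length: H_d = H = 5.7 m (single drainage).
U ≤ 60%: T_v = (π/4)·U² = (π/4)×0.25² = 0.049087.
t = T_v·H_d²/c_v = 0.049087×5.7²/2.7 = 0.5907 years.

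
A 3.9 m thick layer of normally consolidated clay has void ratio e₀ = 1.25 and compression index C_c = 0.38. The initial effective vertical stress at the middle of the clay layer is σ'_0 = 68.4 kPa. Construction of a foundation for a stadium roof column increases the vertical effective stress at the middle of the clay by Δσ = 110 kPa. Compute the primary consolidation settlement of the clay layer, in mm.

S_c ≈ 274 mm

Final effective stress: σ'_f = σ'_0 + Δσ = 68.4 + 110 = 178.4 kPa.
Normally consolidated clay, so the full stress increment lies on the virgin compression line:
S_c = C_c·H/(1+e₀)·log₁₀(σ'_f/σ'_0) = 0.38×3.9/(1+1.25)×log₁₀(178.4/68.4)
    = 0.65867 × 0.41634 = 0.2742 m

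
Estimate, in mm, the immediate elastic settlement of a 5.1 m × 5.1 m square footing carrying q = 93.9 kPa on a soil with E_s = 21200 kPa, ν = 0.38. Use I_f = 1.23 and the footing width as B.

Immediate (elastic) settlement: S_e = q·B·(1−ν²)/E_s · I_f.
S_e = 93.9 × 5.1 × (1 − 0.38²) / 21200 × 1.23
    = 93.9 × 5.1 × 0.8556 / 21200 × 1.23
    = 0.02377 m = 23.77 mm

S_e ≈ 23.8 mm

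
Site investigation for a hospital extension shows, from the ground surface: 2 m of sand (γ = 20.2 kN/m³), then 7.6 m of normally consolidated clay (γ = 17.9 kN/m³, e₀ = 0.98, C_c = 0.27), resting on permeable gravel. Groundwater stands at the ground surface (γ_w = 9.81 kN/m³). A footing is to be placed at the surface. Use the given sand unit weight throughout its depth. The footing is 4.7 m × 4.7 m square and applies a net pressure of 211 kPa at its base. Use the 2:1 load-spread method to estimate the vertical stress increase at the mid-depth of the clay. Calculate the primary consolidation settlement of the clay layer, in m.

Mid-depth of clay below the ground surface: z = 2 + 7.6/2 = 5.8 m.
Total vertical stress at mid-clay: σ_v = 20.2×2 + 17.9×3.8 = 108.42 kPa.
Pore pressure: u = 9.81×(5.8 − 0) = 56.898 kPa.
Initial effective stress: σ'_0 = σ_v − u = 108.42 − 56.898 = 51.522 kPa.
Stress increase at mid-clay by the 2:1 spreading method:
Δσ = qBL/((B+z)(L+z)) = 211×4.7×4.7/((4.7+5.8)(4.7+5.8)) = 42.277 kPa
Final effective stress: σ'_f = σ'_0 + Δσ = 51.522 + 42.277 = 93.799 kPa.
Normally consolidated clay, so the full stress increment lies on the virgin compression line:
S_c = C_c·H/(1+e₀)·log₁₀(σ'_f/σ'_0) = 0.27×7.6/(1+0.98)×log₁₀(93.799/51.522)
    = 1.0364 × 0.26021 = 0.2697 m

S_c ≈ 0.27 m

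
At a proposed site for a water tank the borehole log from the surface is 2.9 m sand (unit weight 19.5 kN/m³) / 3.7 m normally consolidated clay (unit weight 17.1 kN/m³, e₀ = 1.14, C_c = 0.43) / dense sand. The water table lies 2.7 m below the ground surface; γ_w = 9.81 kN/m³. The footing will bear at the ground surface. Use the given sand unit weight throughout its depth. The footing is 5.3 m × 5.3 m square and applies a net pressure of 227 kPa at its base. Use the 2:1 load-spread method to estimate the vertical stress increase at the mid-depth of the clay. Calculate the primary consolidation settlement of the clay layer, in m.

S_c ≈ 0.212 m

Mid-depth of clay below the ground surface: z = 2.9 + 3.7/2 = 4.75 m.
Total vertical stress at mid-clay: σ_v = 19.5×2.9 + 17.1×1.85 = 88.185 kPa.
Pore pressure: u = 9.81×(4.75 − 2.7) = 20.11 kPa.
Initial effective stress: σ'_0 = σ_v − u = 88.185 − 20.11 = 68.075 kPa.
Stress increase at mid-clay by the 2:1 spreading method:
Δσ = qBL/((B+z)(L+z)) = 227×5.3×5.3/((5.3+4.75)(5.3+4.75)) = 63.131 kPa
Final effective stress: σ'_f = σ'_0 + Δσ = 68.075 + 63.131 = 131.21 kPa.
Normally consolidated clay, so the full stress increment lies on the virgin compression line:
S_c = C_c·H/(1+e₀)·log₁₀(σ'_f/σ'_0) = 0.43×3.7/(1+1.14)×log₁₀(131.21/68.075)
    = 0.74346 × 0.28498 = 0.2119 m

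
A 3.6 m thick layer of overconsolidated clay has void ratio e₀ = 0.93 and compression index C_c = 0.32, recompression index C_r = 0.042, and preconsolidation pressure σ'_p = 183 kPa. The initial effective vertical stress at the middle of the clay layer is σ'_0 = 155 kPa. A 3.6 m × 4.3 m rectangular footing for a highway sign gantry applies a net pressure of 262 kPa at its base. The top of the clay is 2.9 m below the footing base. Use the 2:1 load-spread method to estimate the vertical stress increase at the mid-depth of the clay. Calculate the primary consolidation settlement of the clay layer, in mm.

Mid-depth of clay below the footing base: z = 2.9 + 3.6/2 = 4.7 m.
Stress increase at mid-clay by the 2:1 spreading method:
Δσ = qBL/((B+z)(L+z)) = 262×3.6×4.3/((3.6+4.7)(4.3+4.7)) = 54.294 kPa
Final effective stress: σ'_f = 155 + 54.294 = 209.29 kPa.
σ'_f = 209.29 > σ'_p = 183 kPa, so the stress path crosses the preconsolidation pressure — recompression up to σ'_p, then virgin compression beyond:
S_c = H/(1+e₀)·[C_r·log₁₀(σ'_p/σ'_0) + C_c·log₁₀(σ'_f/σ'_p)]
    = 3.6/1.93 × [0.042×log₁₀(183/155) + 0.32×log₁₀(209.29/183)]
    = 1.8653 × [0.003029 + 0.018655] = 0.04045 m

S_c ≈ 40.4 mm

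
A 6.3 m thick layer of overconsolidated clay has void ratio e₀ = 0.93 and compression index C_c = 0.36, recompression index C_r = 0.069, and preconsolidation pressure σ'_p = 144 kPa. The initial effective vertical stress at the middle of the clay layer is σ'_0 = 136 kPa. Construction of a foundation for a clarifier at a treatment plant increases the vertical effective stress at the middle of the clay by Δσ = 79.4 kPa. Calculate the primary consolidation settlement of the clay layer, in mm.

Final effective stress: σ'_f = 136 + 79.4 = 215.4 kPa.
σ'_f = 215.4 > σ'_p = 144 kPa, so the stress path crosses the preconsolidation pressure — recompression up to σ'_p, then virgin compression beyond:
S_c = H/(1+e₀)·[C_r·log₁₀(σ'_p/σ'_0) + C_c·log₁₀(σ'_f/σ'_p)]
    = 6.3/1.93 × [0.069×log₁₀(144/136) + 0.36×log₁₀(215.4/144)]
    = 3.2642 × [0.0017128 + 0.062958] = 0.2111 m

S_c ≈ 211 mm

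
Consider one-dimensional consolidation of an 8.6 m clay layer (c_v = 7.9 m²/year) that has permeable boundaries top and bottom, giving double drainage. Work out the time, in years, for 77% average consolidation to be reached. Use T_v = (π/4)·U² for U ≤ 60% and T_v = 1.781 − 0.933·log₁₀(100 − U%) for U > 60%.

t ≈ 1.19 years

Drainage path length: H_d = H/2 = 4.3 m (double drainage).
U > 60%: T_v = 1.781 − 0.933·log₁₀(100 − 77) = 0.51051.
t = T_v·H_d²/c_v = 0.51051×4.3²/7.9 = 1.195 years.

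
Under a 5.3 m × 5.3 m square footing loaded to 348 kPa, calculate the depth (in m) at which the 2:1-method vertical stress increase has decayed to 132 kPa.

z ≈ 3.31 m

2:1 spreading — at depth z the loaded area has grown by z in each plan dimension:
qB²/(B+z)² = Δσ_z ⇒ z = B(√(q/Δσ_z) − 1) = 5.3×(√(348/132) − 1) = 3.306 m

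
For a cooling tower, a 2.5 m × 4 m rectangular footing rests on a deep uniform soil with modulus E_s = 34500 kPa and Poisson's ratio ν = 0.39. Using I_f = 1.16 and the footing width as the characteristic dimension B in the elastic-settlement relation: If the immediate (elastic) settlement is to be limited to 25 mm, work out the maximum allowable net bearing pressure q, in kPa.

S_e = q·B·(1−ν²)/E_s · I_f  ⇒  q = S_e·E_s / (B·(1−ν²)·I_f).
q = 0.025 × 34500 / (2.5 × 0.8479 × 1.16) = 350.8 kPa

q ≈ 351 kPa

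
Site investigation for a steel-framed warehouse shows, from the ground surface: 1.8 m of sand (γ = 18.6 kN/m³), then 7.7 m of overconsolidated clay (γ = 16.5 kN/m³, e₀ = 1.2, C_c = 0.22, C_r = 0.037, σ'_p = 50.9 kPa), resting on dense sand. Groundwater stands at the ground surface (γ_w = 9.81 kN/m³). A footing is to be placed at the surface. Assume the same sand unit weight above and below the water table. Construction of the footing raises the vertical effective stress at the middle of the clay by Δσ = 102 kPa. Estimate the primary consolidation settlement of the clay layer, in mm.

S_c ≈ 358 mm

Mid-depth of clay below the ground surface: z = 1.8 + 7.7/2 = 5.65 m.
Total vertical stress at mid-clay: σ_v = 18.6×1.8 + 16.5×3.85 = 97.005 kPa.
Pore pressure: u = 9.81×(5.65 − 0) = 55.427 kPa.
Initial effective stress: σ'_0 = σ_v − u = 97.005 − 55.427 = 41.578 kPa.
Final effective stress: σ'_f = 41.578 + 102 = 143.58 kPa.
σ'_f = 143.58 > σ'_p = 50.9 kPa, so the stress path crosses the preconsolidation pressure — recompression up to σ'_p, then virgin compression beyond:
S_c = H/(1+e₀)·[C_r·log₁₀(σ'_p/σ'_0) + C_c·log₁₀(σ'_f/σ'_p)]
    = 7.7/2.2 × [0.037×log₁₀(50.9/41.578) + 0.22×log₁₀(143.58/50.9)]
    = 3.5 × [0.0032506 + 0.099083] = 0.3582 m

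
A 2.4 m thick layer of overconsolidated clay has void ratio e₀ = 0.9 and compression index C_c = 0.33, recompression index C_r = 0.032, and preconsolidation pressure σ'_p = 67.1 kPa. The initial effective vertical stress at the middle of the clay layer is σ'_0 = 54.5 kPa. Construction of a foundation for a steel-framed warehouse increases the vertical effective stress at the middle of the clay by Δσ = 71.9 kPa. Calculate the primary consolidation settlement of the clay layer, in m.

Final effective stress: σ'_f = 54.5 + 71.9 = 126.4 kPa.
σ'_f = 126.4 > σ'_p = 67.1 kPa, so the stress path crosses the preconsolidation pressure — recompression up to σ'_p, then virgin compression beyond:
S_c = H/(1+e₀)·[C_r·log₁₀(σ'_p/σ'_0) + C_c·log₁₀(σ'_f/σ'_p)]
    = 2.4/1.9 × [0.032×log₁₀(67.1/54.5) + 0.33×log₁₀(126.4/67.1)]
    = 1.2632 × [0.0028904 + 0.090758] = 0.1183 m

S_c ≈ 0.118 m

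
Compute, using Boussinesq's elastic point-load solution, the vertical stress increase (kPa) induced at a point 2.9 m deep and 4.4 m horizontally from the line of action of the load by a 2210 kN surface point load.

Boussinesq vertical stress below a point load on an elastic half-space:
Δσ_z = 3P/(2πz²) · [1 + (r/z)²]^(−5/2)
r/z = 4.4/2.9 = 1.5172; [1+(r/z)²]^(−5/2) = 0.050472.
Δσ_z = 3×2210/(2π×2.9²) × 0.050472 = 125.47 × 0.050472 = 6.333 kPa

Δσ_z ≈ 6.33 kPa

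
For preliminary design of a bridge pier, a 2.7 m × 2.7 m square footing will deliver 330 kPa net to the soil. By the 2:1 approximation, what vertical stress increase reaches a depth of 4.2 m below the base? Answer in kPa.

By the 2:1 method the load spreads at 1 horizontal : 2 vertical, so at depth z the loaded area has grown by z in each plan dimension:
Δσ = qBL/((B+z)(L+z)) = 330×2.7×2.7/((2.7+4.2)(2.7+4.2)) = 50.529 kPa

Δσ_z ≈ 50.5 kPa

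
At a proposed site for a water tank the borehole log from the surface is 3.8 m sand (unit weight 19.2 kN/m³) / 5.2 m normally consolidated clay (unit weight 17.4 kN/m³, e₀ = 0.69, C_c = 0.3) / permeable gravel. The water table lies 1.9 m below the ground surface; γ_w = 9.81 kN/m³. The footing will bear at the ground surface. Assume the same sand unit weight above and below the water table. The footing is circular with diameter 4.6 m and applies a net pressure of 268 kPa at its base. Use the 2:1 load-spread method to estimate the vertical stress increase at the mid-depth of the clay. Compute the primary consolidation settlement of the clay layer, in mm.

Mid-depth of clay below the ground surface: z = 3.8 + 5.2/2 = 6.4 m.
Total vertical stress at mid-clay: σ_v = 19.2×3.8 + 17.4×2.6 = 118.2 kPa.
Pore pressure: u = 9.81×(6.4 − 1.9) = 44.145 kPa.
Initial effective stress: σ'_0 = σ_v − u = 118.2 − 44.145 = 74.055 kPa.
Stress increase at mid-clay by the 2:1 spreading method:
Δσ ≈ qD²/(D+z)² = 268×4.6²/(4.6+6.4)² = 46.867 kPa
Final effective stress: σ'_f = σ'_0 + Δσ = 74.055 + 46.867 = 120.92 kPa.
Normally consolidated clay, so the full stress increment lies on the virgin compression line:
S_c = C_c·H/(1+e₀)·log₁₀(σ'_f/σ'_0) = 0.3×5.2/(1+0.69)×log₁₀(120.92/74.055)
    = 0.92308 × 0.21294 = 0.1966 m

S_c ≈ 197 mm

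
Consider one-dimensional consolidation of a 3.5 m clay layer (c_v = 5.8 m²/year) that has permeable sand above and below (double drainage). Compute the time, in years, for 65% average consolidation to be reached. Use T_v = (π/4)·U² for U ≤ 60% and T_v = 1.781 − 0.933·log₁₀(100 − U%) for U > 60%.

t ≈ 0.18 years

Drainage path length: H_d = H/2 = 1.75 m (double drainage).
U > 60%: T_v = 1.781 − 0.933·log₁₀(100 − 65) = 0.34038.
t = T_v·H_d²/c_v = 0.34038×1.75²/5.8 = 0.1797 years.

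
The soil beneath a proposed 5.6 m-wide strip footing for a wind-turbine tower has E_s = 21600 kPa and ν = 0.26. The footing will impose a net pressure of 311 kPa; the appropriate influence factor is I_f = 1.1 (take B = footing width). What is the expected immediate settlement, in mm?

Immediate (elastic) settlement: S_e = q·B·(1−ν²)/E_s · I_f.
S_e = 311 × 5.6 × (1 − 0.26²) / 21600 × 1.1
    = 311 × 5.6 × 0.9324 / 21600 × 1.1
    = 0.0827 m = 82.7 mm

S_e ≈ 82.7 mm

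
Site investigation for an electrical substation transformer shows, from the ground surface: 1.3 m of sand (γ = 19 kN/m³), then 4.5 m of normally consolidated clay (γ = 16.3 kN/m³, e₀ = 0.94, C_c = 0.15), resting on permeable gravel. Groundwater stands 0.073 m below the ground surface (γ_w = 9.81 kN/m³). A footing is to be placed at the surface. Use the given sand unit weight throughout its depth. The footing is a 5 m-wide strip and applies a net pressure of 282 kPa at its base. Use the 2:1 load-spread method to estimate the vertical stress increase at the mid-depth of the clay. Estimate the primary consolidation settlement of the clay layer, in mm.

S_c ≈ 295 mm

Mid-depth of clay below the ground surface: z = 1.3 + 4.5/2 = 3.55 m.
Total vertical stress at mid-clay: σ_v = 19×1.3 + 16.3×2.25 = 61.375 kPa.
Pore pressure: u = 9.81×(3.55 − 0.073) = 34.109 kPa.
Initial effective stress: σ'_0 = σ_v − u = 61.375 − 34.109 = 27.266 kPa.
Stress increase at mid-clay by the 2:1 spreading method:
Δσ = qB/(B+z) = 282×5/(5+3.55) = 164.91 kPa
Final effective stress: σ'_f = σ'_0 + Δσ = 27.266 + 164.91 = 192.18 kPa.
Normally consolidated clay, so the full stress increment lies on the virgin compression line:
S_c = C_c·H/(1+e₀)·log₁₀(σ'_f/σ'_0) = 0.15×4.5/(1+0.94)×log₁₀(192.18/27.266)
    = 0.34794 × 0.84809 = 0.2951 m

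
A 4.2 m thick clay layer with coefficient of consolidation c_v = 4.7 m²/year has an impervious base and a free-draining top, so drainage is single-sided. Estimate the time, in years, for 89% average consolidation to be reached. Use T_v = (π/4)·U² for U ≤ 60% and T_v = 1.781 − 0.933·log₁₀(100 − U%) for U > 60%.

t ≈ 3.04 years

Drainage path length: H_d = H = 4.2 m (single drainage).
U > 60%: T_v = 1.781 − 0.933·log₁₀(100 − 89) = 0.80938.
t = T_v·H_d²/c_v = 0.80938×4.2²/4.7 = 3.038 years.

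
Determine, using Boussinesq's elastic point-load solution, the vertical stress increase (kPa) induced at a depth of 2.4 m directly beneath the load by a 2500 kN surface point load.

Boussinesq vertical stress below a point load on an elastic half-space:
Δσ_z = 3P/(2πz²) · [1 + (r/z)²]^(−5/2)
r/z = 0/2.4 = 0; [1+(r/z)²]^(−5/2) = 1.
Δσ_z = 3×2500/(2π×2.4²) × 1 = 207.23 × 1 = 207.2 kPa

Δσ_z ≈ 207 kPa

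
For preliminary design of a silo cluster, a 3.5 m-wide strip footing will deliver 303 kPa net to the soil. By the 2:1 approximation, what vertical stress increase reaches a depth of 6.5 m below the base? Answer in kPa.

Δσ_z ≈ 106 kPa

By the 2:1 method the load spreads at 1 horizontal : 2 vertical, so at depth z the loaded area has grown by z in each plan dimension:
Δσ = qB/(B+z) = 303×3.5/(3.5+6.5) = 106.05 kPa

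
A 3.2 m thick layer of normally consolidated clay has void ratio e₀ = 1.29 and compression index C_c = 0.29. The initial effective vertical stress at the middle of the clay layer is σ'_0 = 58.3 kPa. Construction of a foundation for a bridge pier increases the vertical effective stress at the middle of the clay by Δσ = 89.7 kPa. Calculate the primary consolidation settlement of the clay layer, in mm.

Final effective stress: σ'_f = σ'_0 + Δσ = 58.3 + 89.7 = 148 kPa.
Normally consolidated clay, so the full stress increment lies on the virgin compression line:
S_c = C_c·H/(1+e₀)·log₁₀(σ'_f/σ'_0) = 0.29×3.2/(1+1.29)×log₁₀(148/58.3)
    = 0.40524 × 0.40459 = 0.164 m

S_c ≈ 164 mm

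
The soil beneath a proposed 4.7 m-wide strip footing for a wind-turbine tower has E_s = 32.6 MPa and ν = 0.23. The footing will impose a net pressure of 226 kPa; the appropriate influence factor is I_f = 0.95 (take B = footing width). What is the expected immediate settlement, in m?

Immediate (elastic) settlement: S_e = q·B·(1−ν²)/E_s · I_f.
E_s = 32.6 MPa = 32600 kPa.
S_e = 226 × 4.7 × (1 − 0.23²) / 32600 × 0.95
    = 226 × 4.7 × 0.9471 / 32600 × 0.95
    = 0.02932 m

S_e ≈ 0.0293 m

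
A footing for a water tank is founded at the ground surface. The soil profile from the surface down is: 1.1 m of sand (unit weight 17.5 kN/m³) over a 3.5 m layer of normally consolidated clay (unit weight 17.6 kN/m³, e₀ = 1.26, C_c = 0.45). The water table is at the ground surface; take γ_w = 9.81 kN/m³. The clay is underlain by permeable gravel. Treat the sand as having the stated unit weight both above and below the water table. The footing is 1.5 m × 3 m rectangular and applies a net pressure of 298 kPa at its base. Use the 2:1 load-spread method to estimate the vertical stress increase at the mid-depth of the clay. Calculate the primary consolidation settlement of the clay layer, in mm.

S_c ≈ 369 mm

Mid-depth of clay below the ground surface: z = 1.1 + 3.5/2 = 2.85 m.
Total vertical stress at mid-clay: σ_v = 17.5×1.1 + 17.6×1.75 = 50.05 kPa.
Pore pressure: u = 9.81×(2.85 − 0) = 27.959 kPa.
Initial effective stress: σ'_0 = σ_v − u = 50.05 − 27.959 = 22.091 kPa.
Stress increase at mid-clay by the 2:1 spreading method:
Δσ = qBL/((B+z)(L+z)) = 298×1.5×3/((1.5+2.85)(3+2.85)) = 52.697 kPa
Final effective stress: σ'_f = σ'_0 + Δσ = 22.091 + 52.697 = 74.788 kPa.
Normally consolidated clay, so the full stress increment lies on the virgin compression line:
S_c = C_c·H/(1+e₀)·log₁₀(σ'_f/σ'_0) = 0.45×3.5/(1+1.26)×log₁₀(74.788/22.091)
    = 0.6969 × 0.52962 = 0.3691 m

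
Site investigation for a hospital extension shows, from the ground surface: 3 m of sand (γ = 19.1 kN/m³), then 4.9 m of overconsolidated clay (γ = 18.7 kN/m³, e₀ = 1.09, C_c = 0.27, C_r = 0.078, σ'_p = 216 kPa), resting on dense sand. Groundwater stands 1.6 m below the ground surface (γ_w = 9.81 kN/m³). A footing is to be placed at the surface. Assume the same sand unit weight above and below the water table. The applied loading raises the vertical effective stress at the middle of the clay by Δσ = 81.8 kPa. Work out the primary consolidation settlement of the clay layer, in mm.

S_c ≈ 64.5 mm

Mid-depth of clay below the ground surface: z = 3 + 4.9/2 = 5.45 m.
Total vertical stress at mid-clay: σ_v = 19.1×3 + 18.7×2.45 = 103.12 kPa.
Pore pressure: u = 9.81×(5.45 − 1.6) = 37.769 kPa.
Initial effective stress: σ'_0 = σ_v − u = 103.12 − 37.769 = 65.351 kPa.
Final effective stress: σ'_f = 65.351 + 81.8 = 147.15 kPa.
σ'_f = 147.15 ≤ σ'_p = 216 kPa, so the clay remains overconsolidated and only the recompression index applies:
S_c = C_r·H/(1+e₀)·log₁₀(σ'_f/σ'_0) = 0.078×4.9/2.09×log₁₀(147.15/65.351)
    = 0.18287 × 0.35251 = 0.06446 m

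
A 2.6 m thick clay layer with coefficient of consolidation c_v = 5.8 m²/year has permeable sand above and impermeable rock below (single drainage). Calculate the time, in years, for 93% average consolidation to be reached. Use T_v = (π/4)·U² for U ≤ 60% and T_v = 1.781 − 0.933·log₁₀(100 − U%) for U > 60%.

t ≈ 1.16 years

Drainage path length: H_d = H = 2.6 m (single drainage).
U > 60%: T_v = 1.781 − 0.933·log₁₀(100 − 93) = 0.99252.
t = T_v·H_d²/c_v = 0.99252×2.6²/5.8 = 1.157 years.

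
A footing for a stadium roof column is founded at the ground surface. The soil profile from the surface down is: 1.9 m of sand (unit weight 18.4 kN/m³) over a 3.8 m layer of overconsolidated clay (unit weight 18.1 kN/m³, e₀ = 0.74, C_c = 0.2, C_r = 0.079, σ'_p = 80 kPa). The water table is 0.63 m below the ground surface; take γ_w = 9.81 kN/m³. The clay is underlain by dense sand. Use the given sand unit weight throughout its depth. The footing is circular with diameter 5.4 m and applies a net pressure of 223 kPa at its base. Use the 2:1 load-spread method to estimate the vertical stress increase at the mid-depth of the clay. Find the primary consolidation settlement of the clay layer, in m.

Mid-depth of clay below the ground surface: z = 1.9 + 3.8/2 = 3.8 m.
Total vertical stress at mid-clay: σ_v = 18.4×1.9 + 18.1×1.9 = 69.35 kPa.
Pore pressure: u = 9.81×(3.8 − 0.63) = 31.098 kPa.
Initial effective stress: σ'_0 = σ_v − u = 69.35 − 31.098 = 38.252 kPa.
Stress increase at mid-clay by the 2:1 spreading method:
Δσ ≈ qD²/(D+z)² = 223×5.4²/(5.4+3.8)² = 76.828 kPa
Final effective stress: σ'_f = 38.252 + 76.828 = 115.08 kPa.
σ'_f = 115.08 > σ'_p = 80 kPa, so the stress path crosses the preconsolidation pressure — recompression up to σ'_p, then virgin compression beyond:
S_c = H/(1+e₀)·[C_r·log₁₀(σ'_p/σ'_0) + C_c·log₁₀(σ'_f/σ'_p)]
    = 3.8/1.74 × [0.079×log₁₀(80/38.252) + 0.2×log₁₀(115.08/80)]
    = 2.1839 × [0.025314 + 0.031582] = 0.1243 m

S_c ≈ 0.124 m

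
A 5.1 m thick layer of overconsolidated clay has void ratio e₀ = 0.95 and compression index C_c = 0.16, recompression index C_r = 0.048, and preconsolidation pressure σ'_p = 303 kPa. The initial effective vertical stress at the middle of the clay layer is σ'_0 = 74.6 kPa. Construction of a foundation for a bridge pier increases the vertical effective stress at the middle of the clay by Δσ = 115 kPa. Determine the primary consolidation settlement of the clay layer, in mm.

S_c ≈ 50.9 mm

Final effective stress: σ'_f = 74.6 + 115 = 189.6 kPa.
σ'_f = 189.6 ≤ σ'_p = 303 kPa, so the clay remains overconsolidated and only the recompression index applies:
S_c = C_r·H/(1+e₀)·log₁₀(σ'_f/σ'_0) = 0.048×5.1/1.95×log₁₀(189.6/74.6)
    = 0.12554 × 0.4051 = 0.05086 m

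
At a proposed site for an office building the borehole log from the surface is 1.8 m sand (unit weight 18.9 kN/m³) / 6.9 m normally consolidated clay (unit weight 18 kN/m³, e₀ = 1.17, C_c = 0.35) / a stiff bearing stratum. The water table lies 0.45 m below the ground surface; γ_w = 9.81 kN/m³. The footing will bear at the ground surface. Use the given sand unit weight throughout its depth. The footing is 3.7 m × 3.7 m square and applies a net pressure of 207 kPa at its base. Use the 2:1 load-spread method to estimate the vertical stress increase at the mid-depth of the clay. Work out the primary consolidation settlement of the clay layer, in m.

S_c ≈ 0.263 m

Mid-depth of clay below the ground surface: z = 1.8 + 6.9/2 = 5.25 m.
Total vertical stress at mid-clay: σ_v = 18.9×1.8 + 18×3.45 = 96.12 kPa.
Pore pressure: u = 9.81×(5.25 − 0.45) = 47.088 kPa.
Initial effective stress: σ'_0 = σ_v − u = 96.12 − 47.088 = 49.032 kPa.
Stress increase at mid-clay by the 2:1 spreading method:
Δσ = qBL/((B+z)(L+z)) = 207×3.7×3.7/((3.7+5.25)(3.7+5.25)) = 35.378 kPa
Final effective stress: σ'_f = σ'_0 + Δσ = 49.032 + 35.378 = 84.41 kPa.
Normally consolidated clay, so the full stress increment lies on the virgin compression line:
S_c = C_c·H/(1+e₀)·log₁₀(σ'_f/σ'_0) = 0.35×6.9/(1+1.17)×log₁₀(84.41/49.032)
    = 1.1129 × 0.23591 = 0.2625 m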